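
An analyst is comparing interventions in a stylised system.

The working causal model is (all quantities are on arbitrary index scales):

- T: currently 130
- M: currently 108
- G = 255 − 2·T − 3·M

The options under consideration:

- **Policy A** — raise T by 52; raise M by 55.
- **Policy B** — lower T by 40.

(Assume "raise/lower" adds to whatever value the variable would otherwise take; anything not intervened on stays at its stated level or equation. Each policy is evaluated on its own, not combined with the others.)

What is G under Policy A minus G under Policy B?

Policy A (T + 52, M + 55):
  T = 130 + 52 = 182
  M = 108 + 55 = 163
  G = 255 − 2·182 − 3·163 = -598
Policy B (T − 40):
  T = 130 − 40 = 90
  M = 108
  G = 255 − 2·90 − 3·108 = -249
G: -598 − (-249) = -349

-349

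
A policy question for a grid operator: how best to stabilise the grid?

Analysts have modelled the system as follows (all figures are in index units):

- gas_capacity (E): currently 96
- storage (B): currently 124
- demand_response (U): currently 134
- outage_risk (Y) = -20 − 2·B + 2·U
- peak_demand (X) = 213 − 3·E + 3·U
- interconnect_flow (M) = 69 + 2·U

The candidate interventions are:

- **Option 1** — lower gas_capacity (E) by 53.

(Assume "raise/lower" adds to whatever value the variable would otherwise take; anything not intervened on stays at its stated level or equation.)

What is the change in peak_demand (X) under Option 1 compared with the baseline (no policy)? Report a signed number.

Baseline:
  E = 96
  U = 134
  X = 213 − 3·96 + 3·134 = 327
Option 1 (E − 53):
  E = 96 − 53 = 43
  U = 134
  X = 213 − 3·43 + 3·134 = 486
Change in X: 486 − 327 = 159

159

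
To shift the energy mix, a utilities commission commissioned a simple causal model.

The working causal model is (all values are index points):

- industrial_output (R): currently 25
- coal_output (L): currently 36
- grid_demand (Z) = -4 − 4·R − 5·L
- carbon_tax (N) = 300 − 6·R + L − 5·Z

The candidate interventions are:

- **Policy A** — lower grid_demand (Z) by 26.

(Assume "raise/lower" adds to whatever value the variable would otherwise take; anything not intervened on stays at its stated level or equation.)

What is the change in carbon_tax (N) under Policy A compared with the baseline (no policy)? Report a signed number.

Baseline:
  R = 25
  L = 36
  Z = -4 − 4·25 − 5·36 = -284
  N = 300 − 6·25 + 36 − 5·(-284) = 1606
Policy A (Z − 26):
  R = 25
  L = 36
  Z = -4 − 4·25 − 5·36 (−26 from intervention) = -310
  N = 300 − 6·25 + 36 − 5·(-310) = 1736
Change in N: 1736 − 1606 = 130

130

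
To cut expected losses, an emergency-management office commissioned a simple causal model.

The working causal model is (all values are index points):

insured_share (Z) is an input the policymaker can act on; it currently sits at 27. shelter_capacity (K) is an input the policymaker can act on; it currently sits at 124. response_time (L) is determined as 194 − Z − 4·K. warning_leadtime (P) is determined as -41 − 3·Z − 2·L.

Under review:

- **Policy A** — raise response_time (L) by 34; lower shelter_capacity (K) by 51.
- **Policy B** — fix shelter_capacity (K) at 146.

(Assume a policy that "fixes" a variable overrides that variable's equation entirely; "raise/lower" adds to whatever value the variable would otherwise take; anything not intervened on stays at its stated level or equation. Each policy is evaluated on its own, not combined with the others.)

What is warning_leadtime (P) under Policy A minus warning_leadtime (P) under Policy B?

Policy A (L + 34, K − 51):
  Z = 27
  K = 124 − 51 = 73
  L = 194 − 27 − 4·73 (+34 from intervention) = -91
  P = -41 − 3·27 − 2·(-91) = 60
Policy B (K := 146):
  Z = 27
  K = 146
  L = 194 − 27 − 4·146 = -417
  P = -41 − 3·27 − 2·(-417) = 712
P: 60 − 712 = -652

-652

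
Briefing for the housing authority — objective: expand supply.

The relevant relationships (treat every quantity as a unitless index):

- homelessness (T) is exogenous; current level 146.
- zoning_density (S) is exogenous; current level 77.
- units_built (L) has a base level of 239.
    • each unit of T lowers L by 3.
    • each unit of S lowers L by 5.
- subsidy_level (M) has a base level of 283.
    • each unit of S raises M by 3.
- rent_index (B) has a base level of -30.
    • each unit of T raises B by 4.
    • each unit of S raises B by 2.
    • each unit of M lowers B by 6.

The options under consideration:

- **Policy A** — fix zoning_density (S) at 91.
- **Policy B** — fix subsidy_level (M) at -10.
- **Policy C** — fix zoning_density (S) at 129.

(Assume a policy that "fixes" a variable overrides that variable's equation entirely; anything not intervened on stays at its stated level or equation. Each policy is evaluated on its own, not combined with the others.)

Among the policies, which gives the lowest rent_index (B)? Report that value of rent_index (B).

Policy A (S := 91):
  T = 146
  S = 91
  M = 283 + 3·91 = 556
  B = -30 + 4·146 + 2·91 − 6·556 = -2600
Policy B (M := -10):
  T = 146
  S = 77
  M = -10
  B = -30 + 4·146 + 2·77 − 6·(-10) = 768
Policy C (S := 129):
  T = 146
  S = 129
  M = 283 + 3·129 = 670
  B = -30 + 4·146 + 2·129 − 6·670 = -3208
Comparing — Policy A: B=-2600, Policy B: B=768, Policy C: B=-3208. Lowest is -3208 (Policy C).

-3208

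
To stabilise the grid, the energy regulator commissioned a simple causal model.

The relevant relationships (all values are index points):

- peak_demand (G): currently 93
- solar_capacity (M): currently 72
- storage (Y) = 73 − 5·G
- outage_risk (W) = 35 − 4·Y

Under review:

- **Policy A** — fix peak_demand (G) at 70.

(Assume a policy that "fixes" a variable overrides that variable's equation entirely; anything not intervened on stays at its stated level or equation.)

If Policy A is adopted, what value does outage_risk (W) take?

1143

Policy A (G := 70):
  G = 70
  Y = 73 − 5·70 = -277
  W = 35 − 4·(-277) = 1143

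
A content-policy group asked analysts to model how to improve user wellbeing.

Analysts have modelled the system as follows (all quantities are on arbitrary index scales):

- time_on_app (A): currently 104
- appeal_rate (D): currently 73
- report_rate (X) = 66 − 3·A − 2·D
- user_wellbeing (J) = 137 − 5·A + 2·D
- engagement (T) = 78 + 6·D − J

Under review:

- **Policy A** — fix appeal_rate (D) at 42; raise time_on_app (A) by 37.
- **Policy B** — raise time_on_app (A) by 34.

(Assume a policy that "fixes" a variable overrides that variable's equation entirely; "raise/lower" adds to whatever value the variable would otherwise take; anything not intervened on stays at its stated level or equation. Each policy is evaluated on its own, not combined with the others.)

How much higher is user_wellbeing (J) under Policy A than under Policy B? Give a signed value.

Policy A (D := 42, A + 37):
  A = 104 + 37 = 141
  D = 42
  J = 137 − 5·141 + 2·42 = -484
Policy B (A + 34):
  A = 104 + 34 = 138
  D = 73
  J = 137 − 5·138 + 2·73 = -407
J: -484 − (-407) = -77

-77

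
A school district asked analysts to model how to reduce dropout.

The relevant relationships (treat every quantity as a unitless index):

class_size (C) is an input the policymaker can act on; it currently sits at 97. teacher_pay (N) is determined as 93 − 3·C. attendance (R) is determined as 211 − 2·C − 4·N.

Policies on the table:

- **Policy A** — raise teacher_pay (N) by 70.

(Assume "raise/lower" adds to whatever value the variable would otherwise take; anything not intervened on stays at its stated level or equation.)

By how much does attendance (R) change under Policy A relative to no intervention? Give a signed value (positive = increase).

Baseline:
  C = 97
  N = 93 − 3·97 = -198
  R = 211 − 2·97 − 4·(-198) = 809
Policy A (N + 70):
  C = 97
  N = 93 − 3·97 (+70 from intervention) = -128
  R = 211 − 2·97 − 4·(-128) = 529
Change in R: 529 − 809 = -280

-280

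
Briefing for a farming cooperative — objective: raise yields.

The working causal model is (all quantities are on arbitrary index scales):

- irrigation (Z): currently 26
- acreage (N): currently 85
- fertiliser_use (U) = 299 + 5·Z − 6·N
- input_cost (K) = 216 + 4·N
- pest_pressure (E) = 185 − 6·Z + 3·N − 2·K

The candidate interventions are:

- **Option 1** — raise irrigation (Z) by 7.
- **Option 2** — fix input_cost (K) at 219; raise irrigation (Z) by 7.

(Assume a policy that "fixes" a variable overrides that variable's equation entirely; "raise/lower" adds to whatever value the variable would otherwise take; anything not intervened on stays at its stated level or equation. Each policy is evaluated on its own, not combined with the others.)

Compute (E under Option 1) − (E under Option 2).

-674

Option 1 (Z + 7):
  Z = 26 + 7 = 33
  N = 85
  K = 216 + 4·85 = 556
  E = 185 − 6·33 + 3·85 − 2·556 = -870
Option 2 (K := 219, Z + 7):
  Z = 26 + 7 = 33
  N = 85
  K = 219
  E = 185 − 6·33 + 3·85 − 2·219 = -196
E: -870 − (-196) = -674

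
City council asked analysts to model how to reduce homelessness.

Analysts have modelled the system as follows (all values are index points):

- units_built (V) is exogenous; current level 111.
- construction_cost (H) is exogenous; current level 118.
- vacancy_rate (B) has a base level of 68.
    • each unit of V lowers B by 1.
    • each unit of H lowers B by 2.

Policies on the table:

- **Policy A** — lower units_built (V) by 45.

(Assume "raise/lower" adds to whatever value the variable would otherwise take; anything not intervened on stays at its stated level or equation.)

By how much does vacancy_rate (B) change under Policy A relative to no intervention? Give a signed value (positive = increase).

45

Baseline:
  V = 111
  H = 118
  B = 68 − 111 − 2·118 = -279
Policy A (V − 45):
  V = 111 − 45 = 66
  H = 118
  B = 68 − 66 − 2·118 = -234
Change in B: -234 − (-279) = 45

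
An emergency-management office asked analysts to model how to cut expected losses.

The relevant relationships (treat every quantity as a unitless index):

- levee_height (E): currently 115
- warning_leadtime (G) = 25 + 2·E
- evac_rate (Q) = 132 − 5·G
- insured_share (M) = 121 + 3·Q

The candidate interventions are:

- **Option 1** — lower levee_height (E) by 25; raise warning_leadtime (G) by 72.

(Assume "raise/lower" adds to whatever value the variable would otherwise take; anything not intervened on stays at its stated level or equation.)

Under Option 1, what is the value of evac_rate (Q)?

-1253

Option 1 (E − 25, G + 72):
  E = 115 − 25 = 90
  G = 25 + 2·90 (+72 from intervention) = 277
  Q = 132 − 5·277 = -1253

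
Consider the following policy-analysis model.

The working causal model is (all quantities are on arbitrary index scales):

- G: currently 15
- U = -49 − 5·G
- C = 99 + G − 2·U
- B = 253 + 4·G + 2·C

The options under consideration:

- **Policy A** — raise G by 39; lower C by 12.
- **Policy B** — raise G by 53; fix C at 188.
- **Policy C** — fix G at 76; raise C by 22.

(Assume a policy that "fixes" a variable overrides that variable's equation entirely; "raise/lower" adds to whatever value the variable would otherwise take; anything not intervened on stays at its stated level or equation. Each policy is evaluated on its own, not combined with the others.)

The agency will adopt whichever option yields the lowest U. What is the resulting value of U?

Policy A (G + 39, C − 12):
  G = 15 + 39 = 54
  U = -49 − 5·54 = -319
Policy B (G + 53, C := 188):
  G = 15 + 53 = 68
  U = -49 − 5·68 = -389
Policy C (G := 76, C + 22):
  G = 76
  U = -49 − 5·76 = -429
Comparing — Policy A: U=-319, Policy B: U=-389, Policy C: U=-429. Lowest is -429 (Policy C).

-429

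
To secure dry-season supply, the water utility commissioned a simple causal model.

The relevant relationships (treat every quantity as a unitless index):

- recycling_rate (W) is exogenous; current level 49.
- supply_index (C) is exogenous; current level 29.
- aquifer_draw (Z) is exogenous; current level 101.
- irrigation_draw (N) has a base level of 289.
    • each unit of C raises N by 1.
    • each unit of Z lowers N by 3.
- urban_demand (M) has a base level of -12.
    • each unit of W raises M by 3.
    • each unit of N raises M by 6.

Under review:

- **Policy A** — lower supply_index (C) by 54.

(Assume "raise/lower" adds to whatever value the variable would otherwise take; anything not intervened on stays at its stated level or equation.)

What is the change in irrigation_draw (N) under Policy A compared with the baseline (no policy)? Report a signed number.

-54

Baseline:
  C = 29
  Z = 101
  N = 289 + 29 − 3·101 = 15
Policy A (C − 54):
  C = 29 − 54 = -25
  Z = 101
  N = 289 + (-25) − 3·101 = -39
Change in N: -39 − 15 = -54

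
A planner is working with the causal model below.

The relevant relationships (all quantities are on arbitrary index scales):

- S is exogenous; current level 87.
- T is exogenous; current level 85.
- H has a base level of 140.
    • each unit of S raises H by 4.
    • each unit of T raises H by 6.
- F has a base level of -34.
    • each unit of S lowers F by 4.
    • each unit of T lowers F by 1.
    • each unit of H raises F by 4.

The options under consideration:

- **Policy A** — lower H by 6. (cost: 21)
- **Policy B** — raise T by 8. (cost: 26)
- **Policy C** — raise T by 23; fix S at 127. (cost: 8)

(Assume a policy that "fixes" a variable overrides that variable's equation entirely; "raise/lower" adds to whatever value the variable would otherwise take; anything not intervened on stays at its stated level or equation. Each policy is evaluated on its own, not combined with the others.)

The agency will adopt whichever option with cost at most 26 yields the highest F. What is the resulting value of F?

4534

Policy A (H − 6):
  S = 87
  T = 85
  H = 140 + 4·87 + 6·85 (−6 from intervention) = 992
  F = -34 − 4·87 − 85 + 4·992 = 3501
Policy B (T + 8):
  S = 87
  T = 85 + 8 = 93
  H = 140 + 4·87 + 6·93 = 1046
  F = -34 − 4·87 − 93 + 4·1046 = 3709
Policy C (T + 23, S := 127):
  S = 127
  T = 85 + 23 = 108
  H = 140 + 4·127 + 6·108 = 1296
  F = -34 − 4·127 − 108 + 4·1296 = 4534
Comparing — Policy A: F=3501, Policy B: F=3709, Policy C: F=4534. Highest is 4534 (Policy C).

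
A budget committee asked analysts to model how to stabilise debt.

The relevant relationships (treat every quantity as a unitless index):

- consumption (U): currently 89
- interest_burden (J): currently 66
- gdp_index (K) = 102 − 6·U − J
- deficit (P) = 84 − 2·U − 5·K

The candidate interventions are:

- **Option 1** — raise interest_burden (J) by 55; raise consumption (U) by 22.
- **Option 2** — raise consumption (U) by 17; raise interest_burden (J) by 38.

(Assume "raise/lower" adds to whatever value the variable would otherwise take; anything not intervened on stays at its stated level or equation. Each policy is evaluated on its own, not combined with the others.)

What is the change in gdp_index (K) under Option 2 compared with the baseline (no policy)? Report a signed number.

-140

Baseline:
  U = 89
  J = 66
  K = 102 − 6·89 − 66 = -498
Option 2 (U + 17, J + 38):
  U = 89 + 17 = 106
  J = 66 + 38 = 104
  K = 102 − 6·106 − 104 = -638
Change in K: -638 − (-498) = -140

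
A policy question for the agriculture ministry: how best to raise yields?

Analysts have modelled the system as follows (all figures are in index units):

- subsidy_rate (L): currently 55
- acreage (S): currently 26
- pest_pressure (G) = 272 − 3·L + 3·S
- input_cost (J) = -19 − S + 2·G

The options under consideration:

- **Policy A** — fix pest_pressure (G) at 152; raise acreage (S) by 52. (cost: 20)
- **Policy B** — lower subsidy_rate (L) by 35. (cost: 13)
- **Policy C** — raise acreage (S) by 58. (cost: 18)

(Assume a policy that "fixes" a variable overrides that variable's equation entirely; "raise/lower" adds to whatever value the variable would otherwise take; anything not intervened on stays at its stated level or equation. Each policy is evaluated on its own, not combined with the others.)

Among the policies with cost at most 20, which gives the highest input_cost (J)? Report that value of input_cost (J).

Policy A (G := 152, S + 52):
  L = 55
  S = 26 + 52 = 78
  G = 152
  J = -19 − 78 + 2·152 = 207
Policy B (L − 35):
  L = 55 − 35 = 20
  S = 26
  G = 272 − 3·20 + 3·26 = 290
  J = -19 − 26 + 2·290 = 535
Policy C (S + 58):
  L = 55
  S = 26 + 58 = 84
  G = 272 − 3·55 + 3·84 = 359
  J = -19 − 84 + 2·359 = 615
Comparing — Policy A: J=207, Policy B: J=535, Policy C: J=615. Highest is 615 (Policy C).

615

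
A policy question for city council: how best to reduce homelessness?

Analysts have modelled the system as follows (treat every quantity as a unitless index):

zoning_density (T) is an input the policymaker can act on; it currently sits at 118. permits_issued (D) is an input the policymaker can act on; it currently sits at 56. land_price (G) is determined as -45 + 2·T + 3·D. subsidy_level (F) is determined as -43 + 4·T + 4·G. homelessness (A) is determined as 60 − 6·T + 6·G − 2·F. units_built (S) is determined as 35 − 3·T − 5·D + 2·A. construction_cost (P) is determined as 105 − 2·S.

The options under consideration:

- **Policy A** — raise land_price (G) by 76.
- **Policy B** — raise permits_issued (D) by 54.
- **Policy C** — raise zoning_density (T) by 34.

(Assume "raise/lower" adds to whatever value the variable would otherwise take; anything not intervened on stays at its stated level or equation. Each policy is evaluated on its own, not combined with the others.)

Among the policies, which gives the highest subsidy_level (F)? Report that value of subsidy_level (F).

2513

Policy A (G + 76):
  T = 118
  D = 56
  G = -45 + 2·118 + 3·56 (+76 from intervention) = 435
  F = -43 + 4·118 + 4·435 = 2169
Policy B (D + 54):
  T = 118
  D = 56 + 54 = 110
  G = -45 + 2·118 + 3·110 = 521
  F = -43 + 4·118 + 4·521 = 2513
Policy C (T + 34):
  T = 118 + 34 = 152
  D = 56
  G = -45 + 2·152 + 3·56 = 427
  F = -43 + 4·152 + 4·427 = 2273
Comparing — Policy A: F=2169, Policy B: F=2513, Policy C: F=2273. Highest is 2513 (Policy B).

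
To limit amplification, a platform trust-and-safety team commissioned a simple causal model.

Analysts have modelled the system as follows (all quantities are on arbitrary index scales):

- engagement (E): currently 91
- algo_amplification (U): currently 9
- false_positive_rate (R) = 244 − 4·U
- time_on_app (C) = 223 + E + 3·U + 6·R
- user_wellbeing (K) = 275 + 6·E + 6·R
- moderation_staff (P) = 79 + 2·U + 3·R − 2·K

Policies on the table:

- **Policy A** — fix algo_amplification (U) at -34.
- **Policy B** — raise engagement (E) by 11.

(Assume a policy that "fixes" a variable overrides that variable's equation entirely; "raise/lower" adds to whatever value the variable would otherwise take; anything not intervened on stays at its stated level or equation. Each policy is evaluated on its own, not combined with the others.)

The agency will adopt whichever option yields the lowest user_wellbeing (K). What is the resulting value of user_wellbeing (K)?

2135

Policy A (U := -34):
  E = 91
  U = -34
  R = 244 − 4·(-34) = 380
  K = 275 + 6·91 + 6·380 = 3101
Policy B (E + 11):
  E = 91 + 11 = 102
  U = 9
  R = 244 − 4·9 = 208
  K = 275 + 6·102 + 6·208 = 2135
Comparing — Policy A: K=3101, Policy B: K=2135. Lowest is 2135 (Policy B).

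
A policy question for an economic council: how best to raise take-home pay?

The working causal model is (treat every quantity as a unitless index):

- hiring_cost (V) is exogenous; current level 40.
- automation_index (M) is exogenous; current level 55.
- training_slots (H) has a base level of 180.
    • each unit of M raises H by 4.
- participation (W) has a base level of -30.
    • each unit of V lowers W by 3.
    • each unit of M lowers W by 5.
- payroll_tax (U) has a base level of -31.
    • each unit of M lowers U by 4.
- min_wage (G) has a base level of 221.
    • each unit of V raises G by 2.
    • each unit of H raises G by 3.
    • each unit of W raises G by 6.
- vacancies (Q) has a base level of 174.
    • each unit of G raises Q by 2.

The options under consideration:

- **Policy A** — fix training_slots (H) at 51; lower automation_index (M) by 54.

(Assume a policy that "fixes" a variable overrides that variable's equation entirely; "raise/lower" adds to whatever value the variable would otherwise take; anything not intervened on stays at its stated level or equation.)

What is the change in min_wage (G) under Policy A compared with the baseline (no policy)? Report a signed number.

Baseline:
  V = 40
  M = 55
  H = 180 + 4·55 = 400
  W = -30 − 3·40 − 5·55 = -425
  G = 221 + 2·40 + 3·400 + 6·(-425) = -1049
Policy A (H := 51, M − 54):
  V = 40
  M = 55 − 54 = 1
  H = 51
  W = -30 − 3·40 − 5·1 = -155
  G = 221 + 2·40 + 3·51 + 6·(-155) = -476
Change in G: -476 − (-1049) = 573

573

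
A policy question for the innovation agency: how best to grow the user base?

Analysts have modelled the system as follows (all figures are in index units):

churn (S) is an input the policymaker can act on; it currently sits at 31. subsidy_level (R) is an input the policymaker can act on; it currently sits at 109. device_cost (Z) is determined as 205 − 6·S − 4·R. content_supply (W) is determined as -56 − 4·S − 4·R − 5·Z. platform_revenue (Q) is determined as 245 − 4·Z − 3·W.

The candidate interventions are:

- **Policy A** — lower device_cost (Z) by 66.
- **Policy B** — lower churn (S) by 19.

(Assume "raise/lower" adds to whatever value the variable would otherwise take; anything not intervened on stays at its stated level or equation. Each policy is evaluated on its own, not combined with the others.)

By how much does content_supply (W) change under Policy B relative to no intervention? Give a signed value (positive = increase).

Baseline:
  S = 31
  R = 109
  Z = 205 − 6·31 − 4·109 = -417
  W = -56 − 4·31 − 4·109 − 5·(-417) = 1469
Policy B (S − 19):
  S = 31 − 19 = 12
  R = 109
  Z = 205 − 6·12 − 4·109 = -303
  W = -56 − 4·12 − 4·109 − 5·(-303) = 975
Change in W: 975 − 1469 = -494

-494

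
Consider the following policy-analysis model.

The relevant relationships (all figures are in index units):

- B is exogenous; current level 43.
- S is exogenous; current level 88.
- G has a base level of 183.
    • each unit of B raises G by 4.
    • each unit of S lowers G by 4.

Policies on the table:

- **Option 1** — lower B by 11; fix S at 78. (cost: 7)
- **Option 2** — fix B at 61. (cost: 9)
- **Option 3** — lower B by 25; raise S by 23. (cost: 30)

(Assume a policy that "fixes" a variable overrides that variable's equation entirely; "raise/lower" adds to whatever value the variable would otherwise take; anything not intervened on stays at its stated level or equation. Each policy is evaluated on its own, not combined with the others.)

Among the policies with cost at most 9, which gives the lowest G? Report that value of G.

Option 1 (B − 11, S := 78):
  B = 43 − 11 = 32
  S = 78
  G = 183 + 4·32 − 4·78 = -1
Option 2 (B := 61):
  B = 61
  S = 88
  G = 183 + 4·61 − 4·88 = 75
Comparing — Option 1: G=-1, Option 2: G=75. Lowest is -1 (Option 1).

-1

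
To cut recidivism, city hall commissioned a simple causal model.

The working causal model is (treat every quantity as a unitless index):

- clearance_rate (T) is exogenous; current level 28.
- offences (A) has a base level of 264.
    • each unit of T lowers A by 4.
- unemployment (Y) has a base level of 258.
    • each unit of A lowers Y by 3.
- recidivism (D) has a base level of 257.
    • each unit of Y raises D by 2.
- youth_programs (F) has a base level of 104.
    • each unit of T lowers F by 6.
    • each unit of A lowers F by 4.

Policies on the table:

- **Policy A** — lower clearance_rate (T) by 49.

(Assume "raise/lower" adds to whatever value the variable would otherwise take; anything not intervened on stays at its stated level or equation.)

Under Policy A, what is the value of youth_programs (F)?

-1162

Policy A (T − 49):
  T = 28 − 49 = -21
  A = 264 − 4·(-21) = 348
  F = 104 − 6·(-21) − 4·348 = -1162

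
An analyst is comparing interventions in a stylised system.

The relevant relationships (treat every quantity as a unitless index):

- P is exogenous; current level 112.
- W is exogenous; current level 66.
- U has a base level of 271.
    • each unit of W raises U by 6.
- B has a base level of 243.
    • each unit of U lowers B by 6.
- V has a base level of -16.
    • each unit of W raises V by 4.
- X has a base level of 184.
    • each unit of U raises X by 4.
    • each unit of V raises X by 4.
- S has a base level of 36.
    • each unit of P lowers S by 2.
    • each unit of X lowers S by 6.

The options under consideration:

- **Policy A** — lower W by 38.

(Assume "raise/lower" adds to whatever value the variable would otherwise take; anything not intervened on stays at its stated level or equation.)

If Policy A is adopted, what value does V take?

Policy A (W − 38):
  W = 66 − 38 = 28
  V = -16 + 4·28 = 96

96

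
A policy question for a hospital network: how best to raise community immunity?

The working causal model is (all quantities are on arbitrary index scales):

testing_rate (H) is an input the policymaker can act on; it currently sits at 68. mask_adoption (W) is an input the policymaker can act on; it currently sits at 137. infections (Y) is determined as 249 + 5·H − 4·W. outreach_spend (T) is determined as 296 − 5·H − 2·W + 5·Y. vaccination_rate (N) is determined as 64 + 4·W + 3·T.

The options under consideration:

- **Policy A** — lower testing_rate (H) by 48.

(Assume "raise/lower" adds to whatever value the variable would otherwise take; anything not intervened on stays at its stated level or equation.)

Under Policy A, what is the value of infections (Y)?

Policy A (H − 48):
  H = 68 − 48 = 20
  W = 137
  Y = 249 + 5·20 − 4·137 = -199

-199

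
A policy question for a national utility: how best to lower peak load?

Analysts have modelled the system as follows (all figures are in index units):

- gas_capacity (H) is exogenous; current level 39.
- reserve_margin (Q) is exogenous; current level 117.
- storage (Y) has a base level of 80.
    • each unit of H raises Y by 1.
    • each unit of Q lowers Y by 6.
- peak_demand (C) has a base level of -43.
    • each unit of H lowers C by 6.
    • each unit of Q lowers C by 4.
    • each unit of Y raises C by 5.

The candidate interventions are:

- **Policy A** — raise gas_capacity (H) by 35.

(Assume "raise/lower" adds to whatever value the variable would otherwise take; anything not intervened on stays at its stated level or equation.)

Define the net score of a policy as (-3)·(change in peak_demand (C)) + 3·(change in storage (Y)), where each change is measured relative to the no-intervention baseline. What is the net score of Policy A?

Baseline:
  H = 39
  Q = 117
  Y = 80 + 39 − 6·117 = -583
  C = -43 − 6·39 − 4·117 + 5·(-583) = -3660
Policy A (H + 35):
  H = 39 + 35 = 74
  Q = 117
  Y = 80 + 74 − 6·117 = -548
  C = -43 − 6·74 − 4·117 + 5·(-548) = -3695
ΔC = -3695 − (-3660) = -35; ΔY = -548 − (-583) = 35
Score = (-3)·(-35) + 3·35 = 210

210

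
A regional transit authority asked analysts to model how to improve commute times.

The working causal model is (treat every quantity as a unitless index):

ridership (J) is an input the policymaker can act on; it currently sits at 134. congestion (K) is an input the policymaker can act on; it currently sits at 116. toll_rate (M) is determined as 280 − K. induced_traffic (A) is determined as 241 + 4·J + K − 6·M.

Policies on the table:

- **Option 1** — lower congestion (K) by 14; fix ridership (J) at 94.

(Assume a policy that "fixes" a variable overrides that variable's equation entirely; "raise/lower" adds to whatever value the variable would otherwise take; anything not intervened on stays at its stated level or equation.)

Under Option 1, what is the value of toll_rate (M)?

Option 1 (K − 14, J := 94):
  K = 116 − 14 = 102
  M = 280 − 102 = 178

178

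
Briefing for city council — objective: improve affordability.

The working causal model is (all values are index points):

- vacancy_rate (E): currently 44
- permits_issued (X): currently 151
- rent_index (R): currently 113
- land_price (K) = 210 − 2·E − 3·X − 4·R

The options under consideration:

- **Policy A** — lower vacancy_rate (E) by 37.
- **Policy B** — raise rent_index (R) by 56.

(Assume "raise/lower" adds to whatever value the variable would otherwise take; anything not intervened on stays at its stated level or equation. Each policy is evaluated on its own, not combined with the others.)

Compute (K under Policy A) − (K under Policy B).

Policy A (E − 37):
  E = 44 − 37 = 7
  X = 151
  R = 113
  K = 210 − 2·7 − 3·151 − 4·113 = -709
Policy B (R + 56):
  E = 44
  X = 151
  R = 113 + 56 = 169
  K = 210 − 2·44 − 3·151 − 4·169 = -1007
K: -709 − (-1007) = 298

298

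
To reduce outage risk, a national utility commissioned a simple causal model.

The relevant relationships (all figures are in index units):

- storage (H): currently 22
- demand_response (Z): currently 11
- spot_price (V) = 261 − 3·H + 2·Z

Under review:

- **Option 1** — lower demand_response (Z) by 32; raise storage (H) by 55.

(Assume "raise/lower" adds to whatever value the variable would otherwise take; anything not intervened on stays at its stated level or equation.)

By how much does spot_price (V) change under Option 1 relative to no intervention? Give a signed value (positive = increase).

Baseline:
  H = 22
  Z = 11
  V = 261 − 3·22 + 2·11 = 217
Option 1 (Z − 32, H + 55):
  H = 22 + 55 = 77
  Z = 11 − 32 = -21
  V = 261 − 3·77 + 2·(-21) = -12
Change in V: -12 − 217 = -229

-229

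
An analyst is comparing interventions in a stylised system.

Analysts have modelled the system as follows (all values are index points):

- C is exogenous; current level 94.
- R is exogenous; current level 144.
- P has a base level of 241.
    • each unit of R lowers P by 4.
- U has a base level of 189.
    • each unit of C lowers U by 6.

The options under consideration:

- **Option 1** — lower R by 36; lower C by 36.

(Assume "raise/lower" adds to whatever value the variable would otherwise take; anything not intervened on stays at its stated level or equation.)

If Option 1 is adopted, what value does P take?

Option 1 (R − 36, C − 36):
  R = 144 − 36 = 108
  P = 241 − 4·108 = -191

-191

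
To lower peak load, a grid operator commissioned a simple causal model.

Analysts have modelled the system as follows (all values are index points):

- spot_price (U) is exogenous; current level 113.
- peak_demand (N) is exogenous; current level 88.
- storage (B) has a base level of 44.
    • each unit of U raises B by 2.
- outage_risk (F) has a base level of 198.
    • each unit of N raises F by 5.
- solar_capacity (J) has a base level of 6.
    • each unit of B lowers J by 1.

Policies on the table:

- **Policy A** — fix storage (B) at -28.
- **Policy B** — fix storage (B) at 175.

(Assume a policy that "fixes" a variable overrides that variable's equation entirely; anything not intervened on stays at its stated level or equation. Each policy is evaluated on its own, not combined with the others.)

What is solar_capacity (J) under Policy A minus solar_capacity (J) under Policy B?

Policy A (B := -28):
  U = 113
  B = -28
  J = 6 − (-28) = 34
Policy B (B := 175):
  U = 113
  B = 175
  J = 6 − 175 = -169
J: 34 − (-169) = 203

203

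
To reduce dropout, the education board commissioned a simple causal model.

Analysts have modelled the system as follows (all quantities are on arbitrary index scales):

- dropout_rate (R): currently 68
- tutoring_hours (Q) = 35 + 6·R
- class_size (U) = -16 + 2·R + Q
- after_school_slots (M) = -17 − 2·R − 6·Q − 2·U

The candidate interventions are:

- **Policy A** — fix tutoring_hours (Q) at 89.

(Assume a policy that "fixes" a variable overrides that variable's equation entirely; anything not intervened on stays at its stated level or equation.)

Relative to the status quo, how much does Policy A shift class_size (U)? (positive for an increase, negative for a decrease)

Baseline:
  R = 68
  Q = 35 + 6·68 = 443
  U = -16 + 2·68 + 443 = 563
Policy A (Q := 89):
  R = 68
  Q = 89
  U = -16 + 2·68 + 89 = 209
Change in U: 209 − 563 = -354

-354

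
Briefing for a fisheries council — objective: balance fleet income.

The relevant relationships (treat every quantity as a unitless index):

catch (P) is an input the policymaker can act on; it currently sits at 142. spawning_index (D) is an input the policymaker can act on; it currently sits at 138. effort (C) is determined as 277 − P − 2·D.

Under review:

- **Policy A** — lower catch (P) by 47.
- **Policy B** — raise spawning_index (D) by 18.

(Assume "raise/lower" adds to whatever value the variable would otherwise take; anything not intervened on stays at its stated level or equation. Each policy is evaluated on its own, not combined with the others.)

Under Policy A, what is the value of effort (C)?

-94

Policy A (P − 47):
  P = 142 − 47 = 95
  D = 138
  C = 277 − 95 − 2·138 = -94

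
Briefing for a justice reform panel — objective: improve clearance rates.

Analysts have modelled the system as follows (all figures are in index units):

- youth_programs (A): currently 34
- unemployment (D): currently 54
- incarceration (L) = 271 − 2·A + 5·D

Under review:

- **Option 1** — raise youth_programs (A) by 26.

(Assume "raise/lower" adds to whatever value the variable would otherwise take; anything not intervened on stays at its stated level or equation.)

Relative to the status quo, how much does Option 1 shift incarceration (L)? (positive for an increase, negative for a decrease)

Baseline:
  A = 34
  D = 54
  L = 271 − 2·34 + 5·54 = 473
Option 1 (A + 26):
  A = 34 + 26 = 60
  D = 54
  L = 271 − 2·60 + 5·54 = 421
Change in L: 421 − 473 = -52

-52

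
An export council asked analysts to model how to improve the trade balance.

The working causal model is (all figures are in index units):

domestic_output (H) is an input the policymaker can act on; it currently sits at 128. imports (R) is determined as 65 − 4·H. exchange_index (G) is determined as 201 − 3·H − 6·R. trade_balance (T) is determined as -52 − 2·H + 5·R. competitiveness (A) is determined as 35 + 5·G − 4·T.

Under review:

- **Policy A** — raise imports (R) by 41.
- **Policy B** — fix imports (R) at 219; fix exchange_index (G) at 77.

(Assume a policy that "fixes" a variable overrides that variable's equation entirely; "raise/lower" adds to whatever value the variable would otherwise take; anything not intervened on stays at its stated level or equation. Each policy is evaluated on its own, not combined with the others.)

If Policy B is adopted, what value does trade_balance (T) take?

787

Policy B (R := 219, G := 77):
  H = 128
  R = 219
  T = -52 − 2·128 + 5·219 = 787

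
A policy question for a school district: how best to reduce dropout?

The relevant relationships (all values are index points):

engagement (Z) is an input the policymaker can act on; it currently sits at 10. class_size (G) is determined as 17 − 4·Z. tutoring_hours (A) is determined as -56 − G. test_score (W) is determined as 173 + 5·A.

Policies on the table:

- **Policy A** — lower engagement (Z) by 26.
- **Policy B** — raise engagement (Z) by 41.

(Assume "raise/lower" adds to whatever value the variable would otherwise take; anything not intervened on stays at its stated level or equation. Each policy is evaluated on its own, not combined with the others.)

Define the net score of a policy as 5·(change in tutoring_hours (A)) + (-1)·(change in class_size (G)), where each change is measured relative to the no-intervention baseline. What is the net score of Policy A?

-624

Baseline:
  Z = 10
  G = 17 − 4·10 = -23
  A = -56 − (-23) = -33
Policy A (Z − 26):
  Z = 10 − 26 = -16
  G = 17 − 4·(-16) = 81
  A = -56 − 81 = -137
ΔA = -137 − (-33) = -104; ΔG = 81 − (-23) = 104
Score = 5·(-104) + (-1)·104 = -624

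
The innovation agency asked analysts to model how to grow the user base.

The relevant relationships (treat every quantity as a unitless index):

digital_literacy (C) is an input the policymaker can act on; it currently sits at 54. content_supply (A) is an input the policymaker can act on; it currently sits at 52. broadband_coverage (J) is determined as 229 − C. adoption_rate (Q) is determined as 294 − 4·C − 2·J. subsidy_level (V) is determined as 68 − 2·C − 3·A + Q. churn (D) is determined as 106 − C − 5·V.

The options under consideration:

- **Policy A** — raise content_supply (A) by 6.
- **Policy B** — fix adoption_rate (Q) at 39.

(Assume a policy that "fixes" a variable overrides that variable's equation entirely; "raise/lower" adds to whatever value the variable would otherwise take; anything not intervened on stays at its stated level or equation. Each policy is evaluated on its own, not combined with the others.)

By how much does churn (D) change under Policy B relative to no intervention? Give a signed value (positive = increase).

Baseline:
  C = 54
  A = 52
  J = 229 − 54 = 175
  Q = 294 − 4·54 − 2·175 = -272
  V = 68 − 2·54 − 3·52 + (-272) = -468
  D = 106 − 54 − 5·(-468) = 2392
Policy B (Q := 39):
  C = 54
  A = 52
  J = 229 − 54 = 175
  Q = 39
  V = 68 − 2·54 − 3·52 + 39 = -157
  D = 106 − 54 − 5·(-157) = 837
Change in D: 837 − 2392 = -1555

-1555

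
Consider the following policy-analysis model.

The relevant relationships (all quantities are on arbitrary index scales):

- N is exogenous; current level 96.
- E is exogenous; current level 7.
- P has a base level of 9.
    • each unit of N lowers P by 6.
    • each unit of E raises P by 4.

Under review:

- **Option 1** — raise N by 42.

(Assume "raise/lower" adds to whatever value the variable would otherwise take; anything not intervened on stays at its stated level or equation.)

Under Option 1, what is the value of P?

Option 1 (N + 42):
  N = 96 + 42 = 138
  E = 7
  P = 9 − 6·138 + 4·7 = -791

-791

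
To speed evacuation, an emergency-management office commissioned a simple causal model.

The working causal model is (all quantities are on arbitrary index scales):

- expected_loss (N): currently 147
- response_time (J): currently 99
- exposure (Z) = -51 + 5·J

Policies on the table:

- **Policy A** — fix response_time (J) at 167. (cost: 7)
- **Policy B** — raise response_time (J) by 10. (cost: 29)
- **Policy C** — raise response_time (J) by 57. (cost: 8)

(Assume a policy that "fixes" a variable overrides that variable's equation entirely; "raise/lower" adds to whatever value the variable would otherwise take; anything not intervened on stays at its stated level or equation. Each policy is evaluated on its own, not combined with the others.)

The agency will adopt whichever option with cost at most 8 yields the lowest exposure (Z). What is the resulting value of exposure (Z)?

729

Policy A (J := 167):
  J = 167
  Z = -51 + 5·167 = 784
Policy C (J + 57):
  J = 99 + 57 = 156
  Z = -51 + 5·156 = 729
Comparing — Policy A: Z=784, Policy C: Z=729. Lowest is 729 (Policy C).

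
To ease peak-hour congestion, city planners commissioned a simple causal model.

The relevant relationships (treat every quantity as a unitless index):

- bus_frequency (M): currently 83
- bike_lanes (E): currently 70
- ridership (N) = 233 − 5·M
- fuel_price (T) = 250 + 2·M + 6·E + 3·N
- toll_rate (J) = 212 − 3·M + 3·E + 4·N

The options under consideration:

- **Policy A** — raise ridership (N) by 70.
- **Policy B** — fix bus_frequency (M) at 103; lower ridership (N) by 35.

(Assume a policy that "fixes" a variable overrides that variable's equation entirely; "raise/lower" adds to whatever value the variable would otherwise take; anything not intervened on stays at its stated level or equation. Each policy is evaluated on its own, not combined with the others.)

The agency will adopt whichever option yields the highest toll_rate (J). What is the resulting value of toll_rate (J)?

-275

Policy A (N + 70):
  M = 83
  E = 70
  N = 233 − 5·83 (+70 from intervention) = -112
  J = 212 − 3·83 + 3·70 + 4·(-112) = -275
Policy B (M := 103, N − 35):
  M = 103
  E = 70
  N = 233 − 5·103 (−35 from intervention) = -317
  J = 212 − 3·103 + 3·70 + 4·(-317) = -1155
Comparing — Policy A: J=-275, Policy B: J=-1155. Highest is -275 (Policy A).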